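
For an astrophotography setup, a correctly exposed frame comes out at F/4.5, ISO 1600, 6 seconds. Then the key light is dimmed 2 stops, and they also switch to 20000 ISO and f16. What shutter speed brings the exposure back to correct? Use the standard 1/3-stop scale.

Scene light: 2 stops darker.
ISO: 1600 → 2000 → 2500 → 3200 → 4000 → 5000 → 6400 → 8000 → 10000 → 12800 → 16000 → 20000 — 3 2/3 stops raised (brighter).
Aperture: f/4.5 → f/5 → f/5.6 → f/6.3 → f/7.1 → f/8 → f/9 → f/10 → f/11 → f/13 → f/14 → f/16 — 3 2/3 stops stopped down (darker).
Net so far: 2 stops darker. Shutter speed: 6 → 8 → 10 → 13 → 15 → 20 → 25.

25 s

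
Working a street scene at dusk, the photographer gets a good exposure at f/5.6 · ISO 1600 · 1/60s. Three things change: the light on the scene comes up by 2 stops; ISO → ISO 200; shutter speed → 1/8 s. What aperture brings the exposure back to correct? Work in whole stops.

Scene light: 2 stops brighter.
ISO: 1600 → 800 → 400 → 200 — 3 stops dropped (darker).
Shutter speed: 1/60 → 1/30 → 1/15 → 1/8 — 3 stops longer (brighter).
Net so far: 2 stops brighter. Aperture: f/5.6 → f/8 → f/11.

f/11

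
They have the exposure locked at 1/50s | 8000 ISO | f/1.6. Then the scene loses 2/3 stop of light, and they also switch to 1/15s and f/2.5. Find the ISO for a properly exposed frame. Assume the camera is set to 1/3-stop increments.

ISO 10000

Scene light: 2/3 stop darker.
Shutter speed: 1/50 → 1/40 → 1/30 → 1/25 → 1/20 → 1/15 — 1 2/3 stops longer (brighter).
Aperture: f/1.6 → f/1.8 → f/2 → f/2.2 → f/2.5 — 1 1/3 stops smaller aperture (darker).
Net so far: 1/3 stop darker. ISO: 8000 → 10000.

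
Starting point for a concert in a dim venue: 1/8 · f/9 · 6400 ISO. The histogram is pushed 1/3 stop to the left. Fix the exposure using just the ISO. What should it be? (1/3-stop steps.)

ISO 8000

Underexposed by 1/3 stop → need 1/3 stop brighter.
ISO: 6400 → 8000.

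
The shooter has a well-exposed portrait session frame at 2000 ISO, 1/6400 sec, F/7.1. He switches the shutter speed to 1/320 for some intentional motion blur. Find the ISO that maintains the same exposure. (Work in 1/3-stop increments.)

ISO 100

Shutter speed: 1/6400 → 1/5000 → 1/4000 → 1/3200 → 1/2500 → 1/2000 → 1/1600 → 1/1250 → 1/1000 → 1/800 → 1/640 → 1/500 → 1/400 → 1/320 — 4 1/3 stops slower (brighter).
Need 4 1/3 stops darker from the ISO: 2000 → 1600 → 1250 → 1000 → 800 → 640 → 500 → 400 → 320 → 250 → 200 → 160 → 125 → 100.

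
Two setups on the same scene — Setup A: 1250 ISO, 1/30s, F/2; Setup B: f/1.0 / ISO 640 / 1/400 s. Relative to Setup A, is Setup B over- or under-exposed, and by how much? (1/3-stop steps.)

Aperture: f/2 → f/1.8 → f/1.6 → f/1.4 → f/1.2 → f/1.1 → f/1.0 — 2 stops wider (brighter).
Shutter speed: 1/30 → 1/40 → 1/50 → 1/60 → 1/80 → 1/100 → 1/125 → 1/160 → 1/200 → 1/250 → 1/320 → 1/400 — 3 2/3 stops faster (darker).
ISO: 1250 → 1000 → 800 → 640 — 1 stop lower (darker).
Net: +2 −3 2/3 −1 = −2 2/3 stops.

2 2/3 stops darker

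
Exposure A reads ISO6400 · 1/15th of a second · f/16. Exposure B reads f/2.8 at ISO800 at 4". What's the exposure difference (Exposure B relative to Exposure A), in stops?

8 stops brighter

Aperture: f/16 → f/11 → f/8 → f/5.6 → f/4 → f/2.8 — 5 stops wider (brighter).
Shutter speed: 1/15 → 1/8 → 1/4 → 1/2 → 1 → 2 → 4 — 6 stops slower (brighter).
ISO: 6400 → 3200 → 1600 → 800 — 3 stops lower (darker).
Net: +5 +6 −3 = +8 stops.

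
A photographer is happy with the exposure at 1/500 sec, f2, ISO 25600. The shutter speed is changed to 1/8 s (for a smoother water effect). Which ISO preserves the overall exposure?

ISO 400

Shutter speed: 1/500 → 1/250 → 1/125 → 1/60 → 1/30 → 1/15 → 1/8 — 6 stops longer (brighter).
Need 6 stops darker from the ISO: 25600 → 12800 → 6400 → 3200 → 1600 → 800 → 400.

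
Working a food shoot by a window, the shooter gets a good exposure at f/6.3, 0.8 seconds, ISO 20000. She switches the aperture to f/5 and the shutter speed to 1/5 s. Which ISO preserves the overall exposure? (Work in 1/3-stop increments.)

ISO 51200

Aperture: f/6.3 → f/5.6 → f/5 — 2/3 stop opened up (brighter).
Shutter speed: 0.8 → 0.6 → 0.5 → 0.4 → 0.3 → 1/4 → 1/5 — 2 stops faster (darker).
Net change so far: 1 1/3 stops darker. Offset with the ISO: 20000 → 25600 → 32000 → 40000 → 51200.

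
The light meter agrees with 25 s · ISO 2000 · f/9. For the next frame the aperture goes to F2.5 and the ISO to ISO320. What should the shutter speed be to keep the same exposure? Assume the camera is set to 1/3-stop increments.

13 s

Aperture: f/9 → f/8 → f/7.1 → f/6.3 → f/5.6 → f/5 → f/4.5 → f/4 → f/3.5 → f/3.2 → f/2.8 → f/2.5 — 3 2/3 stops opened up (brighter).
ISO: 2000 → 1600 → 1250 → 1000 → 800 → 640 → 500 → 400 → 320 — 2 2/3 stops dropped (darker).
Net change so far: 1 stop brighter. Offset with the shutter speed: 25 → 20 → 15 → 13.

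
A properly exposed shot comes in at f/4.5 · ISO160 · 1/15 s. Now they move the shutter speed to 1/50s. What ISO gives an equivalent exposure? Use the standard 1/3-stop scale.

ISO 500

Shutter speed: 1/15 → 1/20 → 1/25 → 1/30 → 1/40 → 1/50 — 1 2/3 stops faster (darker).
Need 1 2/3 stops brighter from the ISO: 160 → 200 → 250 → 320 → 400 → 500.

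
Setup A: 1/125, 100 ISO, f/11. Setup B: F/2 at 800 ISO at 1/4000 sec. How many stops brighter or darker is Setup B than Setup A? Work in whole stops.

Aperture: f/11 → f/8 → f/5.6 → f/4 → f/2.8 → f/2 — 5 stops wider (brighter).
Shutter speed: 1/125 → 1/250 → 1/500 → 1/1000 → 1/2000 → 1/4000 — 5 stops faster (darker).
ISO: 100 → 200 → 400 → 800 — 3 stops raised (brighter).
Net: +5 −5 +3 = +3 stops.

3 stops brighter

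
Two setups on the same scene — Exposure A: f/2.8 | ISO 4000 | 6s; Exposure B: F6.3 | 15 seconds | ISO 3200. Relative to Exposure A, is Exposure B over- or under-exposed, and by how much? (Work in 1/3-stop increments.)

Aperture: f/2.8 → f/3.2 → f/3.5 → f/4 → f/4.5 → f/5 → f/5.6 → f/6.3 — 2 1/3 stops narrower (darker).
Shutter speed: 6 → 8 → 10 → 13 → 15 — 1 1/3 stops longer (brighter).
ISO: 4000 → 3200 — 1/3 stop dropped (darker).
Net: −2 1/3 +1 1/3 −1/3 = −1 1/3 stops.

1 1/3 stops darker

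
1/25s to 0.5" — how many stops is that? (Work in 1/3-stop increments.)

1/25 → 1/20 → 1/15 → 1/13 → 1/10 → 1/8 → 1/6 → 1/5 → 1/4 → 0.3 → 0.4 → 0.5 — count the steps: 11 third-stops = 3 2/3 stops.

3 2/3 stops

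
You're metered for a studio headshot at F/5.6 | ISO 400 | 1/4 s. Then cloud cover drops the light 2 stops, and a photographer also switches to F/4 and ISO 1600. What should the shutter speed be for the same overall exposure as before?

1/8s

Scene light: 2 stops darker.
Aperture: f/5.6 → f/4 — 1 stop opened up (brighter).
ISO: 400 → 800 → 1600 — 2 stops higher (brighter).
Net so far: 1 stop brighter. Shutter speed: 1/4 → 1/8.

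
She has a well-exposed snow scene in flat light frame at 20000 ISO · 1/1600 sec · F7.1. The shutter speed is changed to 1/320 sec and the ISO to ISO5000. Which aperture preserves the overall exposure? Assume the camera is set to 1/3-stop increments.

f/8

Shutter speed: 1/1600 → 1/1250 → 1/1000 → 1/800 → 1/640 → 1/500 → 1/400 → 1/320 — 2 1/3 stops slower (brighter).
ISO: 20000 → 16000 → 12800 → 10000 → 8000 → 6400 → 5000 — 2 stops lower (darker).
Net change so far: 1/3 stop brighter. Offset with the aperture: f/7.1 → f/8.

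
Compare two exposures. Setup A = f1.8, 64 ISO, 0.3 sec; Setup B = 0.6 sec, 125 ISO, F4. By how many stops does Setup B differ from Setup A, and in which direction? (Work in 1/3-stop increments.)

Aperture: f/1.8 → f/2 → f/2.2 → f/2.5 → f/2.8 → f/3.2 → f/3.5 → f/4 — 2 1/3 stops smaller aperture (darker).
Shutter speed: 0.3 → 0.4 → 0.5 → 0.6 — 1 stop longer (brighter).
ISO: 64 → 80 → 100 → 125 — 1 stop higher (brighter).
Net: −2 1/3 +1 +1 = −1/3 stops.

1/3 stop darker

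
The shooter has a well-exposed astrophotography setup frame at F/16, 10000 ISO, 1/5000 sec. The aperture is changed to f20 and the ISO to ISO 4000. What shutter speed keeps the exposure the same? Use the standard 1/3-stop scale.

1/1250s

Aperture: f/16 → f/18 → f/20 — 2/3 stop narrower (darker).
ISO: 10000 → 8000 → 6400 → 5000 → 4000 — 1 1/3 stops lower (darker).
Net change so far: 2 stops darker. Offset with the shutter speed: 1/5000 → 1/4000 → 1/3200 → 1/2500 → 1/2000 → 1/1600 → 1/1250.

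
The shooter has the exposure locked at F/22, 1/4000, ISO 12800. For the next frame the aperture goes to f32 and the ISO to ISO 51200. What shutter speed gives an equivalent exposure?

1/8000s

Aperture: f/22 → f/32 — 1 stop narrower (darker).
ISO: 12800 → 25600 → 51200 — 2 stops raised (brighter).
Net change so far: 1 stop brighter. Offset with the shutter speed: 1/4000 → 1/8000.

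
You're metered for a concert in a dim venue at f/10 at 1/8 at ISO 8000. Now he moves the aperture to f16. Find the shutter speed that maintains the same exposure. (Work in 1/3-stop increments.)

Aperture: f/10 → f/11 → f/13 → f/14 → f/16 — 1 1/3 stops smaller aperture (darker).
Need 1 1/3 stops brighter from the shutter speed: 1/8 → 1/6 → 1/5 → 1/4 → 0.3.

0.3 s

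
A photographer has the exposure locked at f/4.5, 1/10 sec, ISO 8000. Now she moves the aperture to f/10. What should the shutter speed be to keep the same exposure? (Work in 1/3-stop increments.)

0.5 s

Aperture: f/4.5 → f/5 → f/5.6 → f/6.3 → f/7.1 → f/8 → f/9 → f/10 — 2 1/3 stops narrower (darker).
Need 2 1/3 stops brighter from the shutter speed: 1/10 → 1/8 → 1/6 → 1/5 → 1/4 → 0.3 → 0.4 → 0.5.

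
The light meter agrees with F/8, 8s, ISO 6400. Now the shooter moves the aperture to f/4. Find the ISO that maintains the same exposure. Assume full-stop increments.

ISO 1600

Aperture: f/8 → f/5.6 → f/4 — 2 stops larger aperture (brighter).
Need 2 stops darker from the ISO: 6400 → 3200 → 1600.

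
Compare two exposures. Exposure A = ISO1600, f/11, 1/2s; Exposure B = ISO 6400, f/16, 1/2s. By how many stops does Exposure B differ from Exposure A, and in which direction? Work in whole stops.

Aperture: f/11 → f/16 — 1 stop smaller aperture (darker).
Shutter speed: unchanged.
ISO: 1600 → 3200 → 6400 — 2 stops raised (brighter).
Net: −1 +2 = +1 stop.

1 stop brighter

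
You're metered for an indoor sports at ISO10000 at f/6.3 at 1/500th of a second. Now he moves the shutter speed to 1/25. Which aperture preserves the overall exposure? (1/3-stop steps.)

Shutter speed: 1/500 → 1/400 → 1/320 → 1/250 → 1/200 → 1/160 → 1/125 → 1/100 → 1/80 → 1/60 → 1/50 → 1/40 → 1/30 → 1/25 — 4 1/3 stops longer (brighter).
Need 4 1/3 stops darker from the aperture: f/6.3 → f/7.1 → f/8 → f/9 → f/10 → f/11 → f/13 → f/14 → f/16 → f/18 → f/20 → f/22 → f/25 → f/29.

f/29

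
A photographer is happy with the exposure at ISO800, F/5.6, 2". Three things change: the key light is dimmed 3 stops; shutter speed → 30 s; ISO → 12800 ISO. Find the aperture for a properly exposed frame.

f/32

Scene light: 3 stops darker.
Shutter speed: 2 → 4 → 8 → 15 → 30 — 4 stops slower (brighter).
ISO: 800 → 1600 → 3200 → 6400 → 12800 — 4 stops higher (brighter).
Net so far: 5 stops brighter. Aperture: f/5.6 → f/8 → f/11 → f/16 → f/22 → f/32.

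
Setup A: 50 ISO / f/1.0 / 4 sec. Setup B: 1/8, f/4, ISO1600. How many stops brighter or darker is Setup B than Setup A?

Aperture: f/1.0 → f/1.4 → f/2 → f/2.8 → f/4 — 4 stops narrower (darker).
Shutter speed: 4 → 2 → 1 → 1/2 → 1/4 → 1/8 — 5 stops faster (darker).
ISO: 50 → 100 → 200 → 400 → 800 → 1600 — 5 stops raised (brighter).
Net: −4 −5 +5 = −4 stops.

4 stops darker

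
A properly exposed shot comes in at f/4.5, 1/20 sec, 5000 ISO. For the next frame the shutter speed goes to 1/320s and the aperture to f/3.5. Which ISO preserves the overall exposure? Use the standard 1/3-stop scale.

Shutter speed: 1/20 → 1/25 → 1/30 → 1/40 → 1/50 → 1/60 → 1/80 → 1/100 → 1/125 → 1/160 → 1/200 → 1/250 → 1/320 — 4 stops faster (darker).
Aperture: f/4.5 → f/4 → f/3.5 — 2/3 stop wider (brighter).
Net change so far: 3 1/3 stops darker. Offset with the ISO: 5000 → 6400 → 8000 → 10000 → 12800 → 16000 → 20000 → 25600 → 32000 → 40000 → 51200.

ISO 51200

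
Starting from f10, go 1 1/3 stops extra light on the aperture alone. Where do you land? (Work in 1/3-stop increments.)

Aperture: f/10 → f/9 → f/8 → f/7.1 → f/6.3 — 1 1/3 stops opened up (brighter).

f/6.3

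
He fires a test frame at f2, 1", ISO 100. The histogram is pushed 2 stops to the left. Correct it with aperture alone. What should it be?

f/1.0

Underexposed by 2 stops → need 2 stops brighter.
Aperture: f/2 → f/1.4 → f/1.0.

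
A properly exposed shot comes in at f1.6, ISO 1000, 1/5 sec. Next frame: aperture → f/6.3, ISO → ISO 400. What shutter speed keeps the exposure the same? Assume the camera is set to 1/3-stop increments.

Aperture: f/1.6 → f/1.8 → f/2 → f/2.2 → f/2.5 → f/2.8 → f/3.2 → f/3.5 → f/4 → f/4.5 → f/5 → f/5.6 → f/6.3 — 4 stops smaller aperture (darker).
ISO: 1000 → 800 → 640 → 500 → 400 — 1 1/3 stops lower (darker).
Net change so far: 5 1/3 stops darker. Offset with the shutter speed: 1/5 → 1/4 → 0.3 → 0.4 → 0.5 → 0.6 → 0.8 → 1 → 1.3 → 1.6 → 2 → 2.5 → 3.2 → 4 → 5 → 6 → 8.

8 s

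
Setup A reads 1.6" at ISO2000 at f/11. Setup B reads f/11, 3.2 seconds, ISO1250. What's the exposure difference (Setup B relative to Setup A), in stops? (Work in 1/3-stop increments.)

1/3 stop brighter

Aperture: unchanged.
Shutter speed: 1.6 → 2 → 2.5 → 3.2 — 1 stop slower (brighter).
ISO: 2000 → 1600 → 1250 — 2/3 stop lower (darker).
Net: +1 −2/3 = +1/3 stops.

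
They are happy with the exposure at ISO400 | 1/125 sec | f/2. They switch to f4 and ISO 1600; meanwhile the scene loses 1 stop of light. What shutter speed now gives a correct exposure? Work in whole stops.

1/60s

Scene light: 1 stop darker.
Aperture: f/2 → f/2.8 → f/4 — 2 stops stopped down (darker).
ISO: 400 → 800 → 1600 — 2 stops higher (brighter).
Net so far: 1 stop darker. Shutter speed: 1/125 → 1/60.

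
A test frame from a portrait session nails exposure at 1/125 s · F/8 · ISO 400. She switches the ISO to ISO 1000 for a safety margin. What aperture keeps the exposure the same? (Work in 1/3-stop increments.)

ISO: 400 → 500 → 640 → 800 → 1000 — 1 1/3 stops higher (brighter).
Need 1 1/3 stops darker from the aperture: f/8 → f/9 → f/10 → f/11 → f/13.

f/13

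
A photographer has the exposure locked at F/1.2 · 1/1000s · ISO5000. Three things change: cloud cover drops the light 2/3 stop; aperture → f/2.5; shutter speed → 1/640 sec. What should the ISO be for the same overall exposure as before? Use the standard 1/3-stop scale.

Scene light: 2/3 stop darker.
Aperture: f/1.2 → f/1.4 → f/1.6 → f/1.8 → f/2 → f/2.2 → f/2.5 — 2 stops stopped down (darker).
Shutter speed: 1/1000 → 1/800 → 1/640 — 2/3 stop longer (brighter).
Net so far: 2 stops darker. ISO: 5000 → 6400 → 8000 → 10000 → 12800 → 16000 → 20000.

ISO 20000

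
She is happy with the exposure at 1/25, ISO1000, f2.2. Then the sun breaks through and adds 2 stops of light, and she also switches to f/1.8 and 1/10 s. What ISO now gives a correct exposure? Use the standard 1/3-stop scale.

Scene light: 2 stops brighter.
Aperture: f/2.2 → f/2 → f/1.8 — 2/3 stop wider (brighter).
Shutter speed: 1/25 → 1/20 → 1/15 → 1/13 → 1/10 — 1 1/3 stops longer (brighter).
Net so far: 4 stops brighter. ISO: 1000 → 800 → 640 → 500 → 400 → 320 → 250 → 200 → 160 → 125 → 100 → 80 → 64.

ISO 64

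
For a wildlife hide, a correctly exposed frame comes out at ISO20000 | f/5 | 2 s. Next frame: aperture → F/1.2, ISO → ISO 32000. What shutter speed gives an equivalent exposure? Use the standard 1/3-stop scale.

Aperture: f/5 → f/4.5 → f/4 → f/3.5 → f/3.2 → f/2.8 → f/2.5 → f/2.2 → f/2 → f/1.8 → f/1.6 → f/1.4 → f/1.2 — 4 stops larger aperture (brighter).
ISO: 20000 → 25600 → 32000 — 2/3 stop raised (brighter).
Net change so far: 4 2/3 stops brighter. Offset with the shutter speed: 2 → 1.6 → 1.3 → 1 → 0.8 → 0.6 → 0.5 → 0.4 → 0.3 → 1/4 → 1/5 → 1/6 → 1/8 → 1/10 → 1/13.

1/13s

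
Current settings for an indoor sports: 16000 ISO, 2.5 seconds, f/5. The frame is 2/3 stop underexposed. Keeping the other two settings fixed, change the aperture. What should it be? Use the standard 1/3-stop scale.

Underexposed by 2/3 stop → need 2/3 stop brighter.
Aperture: f/5 → f/4.5 → f/4.

f/4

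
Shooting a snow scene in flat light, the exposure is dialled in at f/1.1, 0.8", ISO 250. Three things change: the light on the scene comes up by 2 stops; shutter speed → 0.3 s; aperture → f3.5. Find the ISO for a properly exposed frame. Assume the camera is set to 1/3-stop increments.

Scene light: 2 stops brighter.
Shutter speed: 0.8 → 0.6 → 0.5 → 0.4 → 0.3 — 1 1/3 stops shorter (darker).
Aperture: f/1.1 → f/1.2 → f/1.4 → f/1.6 → f/1.8 → f/2 → f/2.2 → f/2.5 → f/2.8 → f/3.2 → f/3.5 — 3 1/3 stops stopped down (darker).
Net so far: 2 2/3 stops darker. ISO: 250 → 320 → 400 → 500 → 640 → 800 → 1000 → 1250 → 1600.

ISO 1600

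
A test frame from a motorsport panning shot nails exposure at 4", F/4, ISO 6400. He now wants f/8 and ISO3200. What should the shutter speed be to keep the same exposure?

Aperture: f/4 → f/5.6 → f/8 — 2 stops narrower (darker).
ISO: 6400 → 3200 — 1 stop lower (darker).
Net change so far: 3 stops darker. Offset with the shutter speed: 4 → 8 → 15 → 30.

30 s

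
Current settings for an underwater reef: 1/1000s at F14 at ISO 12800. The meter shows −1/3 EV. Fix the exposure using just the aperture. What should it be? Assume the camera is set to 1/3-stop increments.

f/13

Underexposed by 1/3 stop → need 1/3 stop brighter.
Aperture: f/14 → f/13.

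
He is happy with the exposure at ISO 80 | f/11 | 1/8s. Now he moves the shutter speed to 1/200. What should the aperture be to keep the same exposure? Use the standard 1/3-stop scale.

f/2.2

Shutter speed: 1/8 → 1/10 → 1/13 → 1/15 → 1/20 → 1/25 → 1/30 → 1/40 → 1/50 → 1/60 → 1/80 → 1/100 → 1/125 → 1/160 → 1/200 — 4 2/3 stops shorter (darker).
Need 4 2/3 stops brighter from the aperture: f/11 → f/10 → f/9 → f/8 → f/7.1 → f/6.3 → f/5.6 → f/5 → f/4.5 → f/4 → f/3.5 → f/3.2 → f/2.8 → f/2.5 → f/2.2.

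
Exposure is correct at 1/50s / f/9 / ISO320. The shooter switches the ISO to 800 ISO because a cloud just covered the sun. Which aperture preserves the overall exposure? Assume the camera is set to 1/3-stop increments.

f/14

ISO: 320 → 400 → 500 → 640 → 800 — 1 1/3 stops raised (brighter).
Need 1 1/3 stops darker from the aperture: f/9 → f/10 → f/11 → f/13 → f/14.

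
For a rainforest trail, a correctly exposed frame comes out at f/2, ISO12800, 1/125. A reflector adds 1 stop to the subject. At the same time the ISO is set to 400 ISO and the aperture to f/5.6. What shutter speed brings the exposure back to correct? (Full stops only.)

Scene light: 1 stop brighter.
ISO: 12800 → 6400 → 3200 → 1600 → 800 → 400 — 5 stops dropped (darker).
Aperture: f/2 → f/2.8 → f/4 → f/5.6 — 3 stops smaller aperture (darker).
Net so far: 7 stops darker. Shutter speed: 1/125 → 1/60 → 1/30 → 1/15 → 1/8 → 1/4 → 1/2 → 1.

1 s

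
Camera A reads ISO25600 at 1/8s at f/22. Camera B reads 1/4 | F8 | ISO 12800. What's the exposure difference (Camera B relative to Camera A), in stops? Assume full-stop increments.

3 stops brighter

Aperture: f/22 → f/16 → f/11 → f/8 — 3 stops wider (brighter).
Shutter speed: 1/8 → 1/4 — 1 stop slower (brighter).
ISO: 25600 → 12800 — 1 stop lower (darker).
Net: +3 +1 −1 = +3 stops.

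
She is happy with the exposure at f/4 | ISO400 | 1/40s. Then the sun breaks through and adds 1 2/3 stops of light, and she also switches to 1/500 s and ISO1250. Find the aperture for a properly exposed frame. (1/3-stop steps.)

Scene light: 1 2/3 stops brighter.
Shutter speed: 1/40 → 1/50 → 1/60 → 1/80 → 1/100 → 1/125 → 1/160 → 1/200 → 1/250 → 1/320 → 1/400 → 1/500 — 3 2/3 stops faster (darker).
ISO: 400 → 500 → 640 → 800 → 1000 → 1250 — 1 2/3 stops raised (brighter).
Net so far: 1/3 stop darker. Aperture: f/4 → f/3.5.

f/3.5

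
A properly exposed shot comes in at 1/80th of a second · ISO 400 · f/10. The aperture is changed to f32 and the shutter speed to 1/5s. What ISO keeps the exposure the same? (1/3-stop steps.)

ISO 250

Aperture: f/10 → f/11 → f/13 → f/14 → f/16 → f/18 → f/20 → f/22 → f/25 → f/29 → f/32 — 3 1/3 stops stopped down (darker).
Shutter speed: 1/80 → 1/60 → 1/50 → 1/40 → 1/30 → 1/25 → 1/20 → 1/15 → 1/13 → 1/10 → 1/8 → 1/6 → 1/5 — 4 stops longer (brighter).
Net change so far: 2/3 stop brighter. Offset with the ISO: 400 → 320 → 250.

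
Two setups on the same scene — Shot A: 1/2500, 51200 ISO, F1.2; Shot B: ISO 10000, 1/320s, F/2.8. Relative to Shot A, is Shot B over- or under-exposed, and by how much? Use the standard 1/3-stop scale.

Aperture: f/1.2 → f/1.4 → f/1.6 → f/1.8 → f/2 → f/2.2 → f/2.5 → f/2.8 — 2 1/3 stops stopped down (darker).
Shutter speed: 1/2500 → 1/2000 → 1/1600 → 1/1250 → 1/1000 → 1/800 → 1/640 → 1/500 → 1/400 → 1/320 — 3 stops longer (brighter).
ISO: 51200 → 40000 → 32000 → 25600 → 20000 → 16000 → 12800 → 10000 — 2 1/3 stops lower (darker).
Net: −2 1/3 +3 −2 1/3 = −1 2/3 stops.

1 2/3 stops darker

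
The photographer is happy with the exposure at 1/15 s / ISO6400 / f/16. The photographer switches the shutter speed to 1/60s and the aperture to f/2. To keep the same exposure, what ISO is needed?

Shutter speed: 1/15 → 1/30 → 1/60 — 2 stops shorter (darker).
Aperture: f/16 → f/11 → f/8 → f/5.6 → f/4 → f/2.8 → f/2 — 6 stops wider (brighter).
Net change so far: 4 stops brighter. Offset with the ISO: 6400 → 3200 → 1600 → 800 → 400.

ISO 400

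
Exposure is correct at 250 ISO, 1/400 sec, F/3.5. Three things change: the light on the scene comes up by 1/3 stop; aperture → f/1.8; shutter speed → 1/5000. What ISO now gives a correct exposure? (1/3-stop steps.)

Scene light: 1/3 stop brighter.
Aperture: f/3.5 → f/3.2 → f/2.8 → f/2.5 → f/2.2 → f/2 → f/1.8 — 2 stops wider (brighter).
Shutter speed: 1/400 → 1/500 → 1/640 → 1/800 → 1/1000 → 1/1250 → 1/1600 → 1/2000 → 1/2500 → 1/3200 → 1/4000 → 1/5000 — 3 2/3 stops faster (darker).
Net so far: 1 1/3 stops darker. ISO: 250 → 320 → 400 → 500 → 640.

ISO 640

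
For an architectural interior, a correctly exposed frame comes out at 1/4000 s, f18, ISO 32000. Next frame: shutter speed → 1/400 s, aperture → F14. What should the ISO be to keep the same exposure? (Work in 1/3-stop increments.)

Shutter speed: 1/4000 → 1/3200 → 1/2500 → 1/2000 → 1/1600 → 1/1250 → 1/1000 → 1/800 → 1/640 → 1/500 → 1/400 — 3 1/3 stops longer (brighter).
Aperture: f/18 → f/16 → f/14 — 2/3 stop opened up (brighter).
Net change so far: 4 stops brighter. Offset with the ISO: 32000 → 25600 → 20000 → 16000 → 12800 → 10000 → 8000 → 6400 → 5000 → 4000 → 3200 → 2500 → 2000.

ISO 2000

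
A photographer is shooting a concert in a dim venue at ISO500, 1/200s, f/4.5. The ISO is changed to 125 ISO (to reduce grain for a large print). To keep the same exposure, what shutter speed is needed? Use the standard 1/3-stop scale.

ISO: 500 → 400 → 320 → 250 → 200 → 160 → 125 — 2 stops dropped (darker).
Need 2 stops brighter from the shutter speed: 1/200 → 1/160 → 1/125 → 1/100 → 1/80 → 1/60 → 1/50.

1/50s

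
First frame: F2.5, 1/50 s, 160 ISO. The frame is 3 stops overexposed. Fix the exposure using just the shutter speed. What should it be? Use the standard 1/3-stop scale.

1/400s

Overexposed by 3 stops → need 3 stops darker.
Shutter speed: 1/50 → 1/60 → 1/80 → 1/100 → 1/125 → 1/160 → 1/200 → 1/250 → 1/320 → 1/400.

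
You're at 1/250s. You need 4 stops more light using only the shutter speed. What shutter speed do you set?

Shutter speed: 1/250 → 1/125 → 1/60 → 1/30 → 1/15 — 4 stops longer (brighter).

1/15s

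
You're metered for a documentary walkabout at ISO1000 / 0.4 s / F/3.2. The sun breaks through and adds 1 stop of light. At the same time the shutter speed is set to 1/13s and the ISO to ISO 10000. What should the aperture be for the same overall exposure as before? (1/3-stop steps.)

Scene light: 1 stop brighter.
Shutter speed: 0.4 → 0.3 → 1/4 → 1/5 → 1/6 → 1/8 → 1/10 → 1/13 — 2 1/3 stops shorter (darker).
ISO: 1000 → 1250 → 1600 → 2000 → 2500 → 3200 → 4000 → 5000 → 6400 → 8000 → 10000 — 3 1/3 stops raised (brighter).
Net so far: 2 stops brighter. Aperture: f/3.2 → f/3.5 → f/4 → f/4.5 → f/5 → f/5.6 → f/6.3.

f/6.3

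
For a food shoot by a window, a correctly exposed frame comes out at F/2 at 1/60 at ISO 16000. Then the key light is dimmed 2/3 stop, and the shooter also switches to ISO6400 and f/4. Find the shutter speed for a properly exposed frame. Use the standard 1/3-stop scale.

Scene light: 2/3 stop darker.
ISO: 16000 → 12800 → 10000 → 8000 → 6400 — 1 1/3 stops dropped (darker).
Aperture: f/2 → f/2.2 → f/2.5 → f/2.8 → f/3.2 → f/3.5 → f/4 — 2 stops narrower (darker).
Net so far: 4 stops darker. Shutter speed: 1/60 → 1/50 → 1/40 → 1/30 → 1/25 → 1/20 → 1/15 → 1/13 → 1/10 → 1/8 → 1/6 → 1/5 → 1/4.

1/4s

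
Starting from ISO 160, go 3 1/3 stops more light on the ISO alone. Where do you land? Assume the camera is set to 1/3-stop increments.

ISO: 160 → 200 → 250 → 320 → 400 → 500 → 640 → 800 → 1000 → 1250 → 1600 — 3 1/3 stops raised (brighter).

ISO 1600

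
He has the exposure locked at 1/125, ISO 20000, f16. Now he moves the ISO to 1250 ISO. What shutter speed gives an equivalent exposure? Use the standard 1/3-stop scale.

ISO: 20000 → 16000 → 12800 → 10000 → 8000 → 6400 → 5000 → 4000 → 3200 → 2500 → 2000 → 1600 → 1250 — 4 stops dropped (darker).
Need 4 stops brighter from the shutter speed: 1/125 → 1/100 → 1/80 → 1/60 → 1/50 → 1/40 → 1/30 → 1/25 → 1/20 → 1/15 → 1/13 → 1/10 → 1/8.

1/8s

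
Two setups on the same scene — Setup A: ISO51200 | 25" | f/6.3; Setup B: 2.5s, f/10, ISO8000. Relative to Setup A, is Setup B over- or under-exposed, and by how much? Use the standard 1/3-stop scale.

Aperture: f/6.3 → f/7.1 → f/8 → f/9 → f/10 — 1 1/3 stops smaller aperture (darker).
Shutter speed: 25 → 20 → 15 → 13 → 10 → 8 → 6 → 5 → 4 → 3.2 → 2.5 — 3 1/3 stops shorter (darker).
ISO: 51200 → 40000 → 32000 → 25600 → 20000 → 16000 → 12800 → 10000 → 8000 — 2 2/3 stops lower (darker).
Net: −1 1/3 −3 1/3 −2 2/3 = −7 1/3 stops.

7 1/3 stops darker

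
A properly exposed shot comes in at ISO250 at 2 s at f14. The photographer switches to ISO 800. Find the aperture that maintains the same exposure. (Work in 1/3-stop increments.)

ISO: 250 → 320 → 400 → 500 → 640 → 800 — 1 2/3 stops raised (brighter).
Need 1 2/3 stops darker from the aperture: f/14 → f/16 → f/18 → f/20 → f/22 → f/25.

f/25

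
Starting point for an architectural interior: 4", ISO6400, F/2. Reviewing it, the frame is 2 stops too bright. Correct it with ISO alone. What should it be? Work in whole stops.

Overexposed by 2 stops → need 2 stops darker.
ISO: 6400 → 3200 → 1600.

ISO 1600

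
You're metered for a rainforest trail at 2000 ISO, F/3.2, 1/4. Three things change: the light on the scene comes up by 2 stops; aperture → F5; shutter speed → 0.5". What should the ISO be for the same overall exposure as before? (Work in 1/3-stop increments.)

ISO 640

Scene light: 2 stops brighter.
Aperture: f/3.2 → f/3.5 → f/4 → f/4.5 → f/5 — 1 1/3 stops smaller aperture (darker).
Shutter speed: 1/4 → 0.3 → 0.4 → 0.5 — 1 stop slower (brighter).
Net so far: 1 2/3 stops brighter. ISO: 2000 → 1600 → 1250 → 1000 → 800 → 640.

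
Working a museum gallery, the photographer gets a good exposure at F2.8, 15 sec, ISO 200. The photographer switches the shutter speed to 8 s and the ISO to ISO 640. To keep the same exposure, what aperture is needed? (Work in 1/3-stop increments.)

f/3.5

Shutter speed: 15 → 13 → 10 → 8 — 1 stop shorter (darker).
ISO: 200 → 250 → 320 → 400 → 500 → 640 — 1 2/3 stops raised (brighter).
Net change so far: 2/3 stop brighter. Offset with the aperture: f/2.8 → f/3.2 → f/3.5.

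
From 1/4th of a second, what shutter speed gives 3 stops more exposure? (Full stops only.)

2 s

Shutter speed: 1/4 → 1/2 → 1 → 2 — 3 stops slower (brighter).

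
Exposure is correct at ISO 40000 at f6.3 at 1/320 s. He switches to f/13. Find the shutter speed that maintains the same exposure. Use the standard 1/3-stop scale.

1/80s

Aperture: f/6.3 → f/7.1 → f/8 → f/9 → f/10 → f/11 → f/13 — 2 stops stopped down (darker).
Need 2 stops brighter from the shutter speed: 1/320 → 1/250 → 1/200 → 1/160 → 1/125 → 1/100 → 1/80.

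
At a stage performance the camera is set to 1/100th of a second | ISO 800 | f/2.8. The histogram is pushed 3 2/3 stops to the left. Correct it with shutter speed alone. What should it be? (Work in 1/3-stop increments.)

Underexposed by 3 2/3 stops → need 3 2/3 stops brighter.
Shutter speed: 1/100 → 1/80 → 1/60 → 1/50 → 1/40 → 1/30 → 1/25 → 1/20 → 1/15 → 1/13 → 1/10 → 1/8.

1/8s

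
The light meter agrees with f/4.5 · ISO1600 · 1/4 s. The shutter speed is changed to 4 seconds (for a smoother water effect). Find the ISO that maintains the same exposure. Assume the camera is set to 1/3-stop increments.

Shutter speed: 1/4 → 0.3 → 0.4 → 0.5 → 0.6 → 0.8 → 1 → 1.3 → 1.6 → 2 → 2.5 → 3.2 → 4 — 4 stops longer (brighter).
Need 4 stops darker from the ISO: 1600 → 1250 → 1000 → 800 → 640 → 500 → 400 → 320 → 250 → 200 → 160 → 125 → 100.

ISO 100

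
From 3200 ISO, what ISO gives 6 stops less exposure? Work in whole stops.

ISO 50

ISO: 3200 → 1600 → 800 → 400 → 200 → 100 → 50 — 6 stops dropped (darker).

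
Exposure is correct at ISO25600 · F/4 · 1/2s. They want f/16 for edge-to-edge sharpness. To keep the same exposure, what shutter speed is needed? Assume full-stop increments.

Aperture: f/4 → f/5.6 → f/8 → f/11 → f/16 — 4 stops narrower (darker).
Need 4 stops brighter from the shutter speed: 1/2 → 1 → 2 → 4 → 8.

8 s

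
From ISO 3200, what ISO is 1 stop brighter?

ISO: 3200 → 6400 — 1 stop raised (brighter).

ISO 6400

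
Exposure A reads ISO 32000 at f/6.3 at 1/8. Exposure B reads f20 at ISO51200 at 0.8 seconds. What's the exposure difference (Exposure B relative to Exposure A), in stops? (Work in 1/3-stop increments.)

Aperture: f/6.3 → f/7.1 → f/8 → f/9 → f/10 → f/11 → f/13 → f/14 → f/16 → f/18 → f/20 — 3 1/3 stops smaller aperture (darker).
Shutter speed: 1/8 → 1/6 → 1/5 → 1/4 → 0.3 → 0.4 → 0.5 → 0.6 → 0.8 — 2 2/3 stops slower (brighter).
ISO: 32000 → 40000 → 51200 — 2/3 stop higher (brighter).
Net: −3 1/3 +2 2/3 +2/3 = 0 stops.

same exposure (0 stops)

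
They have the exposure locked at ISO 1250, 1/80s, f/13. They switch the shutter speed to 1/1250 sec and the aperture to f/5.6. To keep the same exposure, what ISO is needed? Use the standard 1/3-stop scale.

ISO 4000

Shutter speed: 1/80 → 1/100 → 1/125 → 1/160 → 1/200 → 1/250 → 1/320 → 1/400 → 1/500 → 1/640 → 1/800 → 1/1000 → 1/1250 — 4 stops shorter (darker).
Aperture: f/13 → f/11 → f/10 → f/9 → f/8 → f/7.1 → f/6.3 → f/5.6 — 2 1/3 stops larger aperture (brighter).
Net change so far: 1 2/3 stops darker. Offset with the ISO: 1250 → 1600 → 2000 → 2500 → 3200 → 4000.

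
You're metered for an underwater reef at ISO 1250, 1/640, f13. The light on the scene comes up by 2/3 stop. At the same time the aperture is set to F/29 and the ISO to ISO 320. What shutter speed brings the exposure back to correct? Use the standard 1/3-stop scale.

1/50s

Scene light: 2/3 stop brighter.
Aperture: f/13 → f/14 → f/16 → f/18 → f/20 → f/22 → f/25 → f/29 — 2 1/3 stops narrower (darker).
ISO: 1250 → 1000 → 800 → 640 → 500 → 400 → 320 — 2 stops dropped (darker).
Net so far: 3 2/3 stops darker. Shutter speed: 1/640 → 1/500 → 1/400 → 1/320 → 1/250 → 1/200 → 1/160 → 1/125 → 1/100 → 1/80 → 1/60 → 1/50.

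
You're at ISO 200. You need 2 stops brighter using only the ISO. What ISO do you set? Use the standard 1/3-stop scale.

ISO: 200 → 250 → 320 → 400 → 500 → 640 → 800 — 2 stops higher (brighter).

ISO 800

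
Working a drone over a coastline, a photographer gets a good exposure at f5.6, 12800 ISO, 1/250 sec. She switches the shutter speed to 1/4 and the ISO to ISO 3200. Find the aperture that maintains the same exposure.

f/22

Shutter speed: 1/250 → 1/125 → 1/60 → 1/30 → 1/15 → 1/8 → 1/4 — 6 stops longer (brighter).
ISO: 12800 → 6400 → 3200 — 2 stops lower (darker).
Net change so far: 4 stops brighter. Offset with the aperture: f/5.6 → f/8 → f/11 → f/16 → f/22.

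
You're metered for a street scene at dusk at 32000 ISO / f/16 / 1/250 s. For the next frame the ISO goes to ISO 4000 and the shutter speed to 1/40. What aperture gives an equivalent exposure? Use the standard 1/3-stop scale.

ISO: 32000 → 25600 → 20000 → 16000 → 12800 → 10000 → 8000 → 6400 → 5000 → 4000 — 3 stops lower (darker).
Shutter speed: 1/250 → 1/200 → 1/160 → 1/125 → 1/100 → 1/80 → 1/60 → 1/50 → 1/40 — 2 2/3 stops slower (brighter).
Net change so far: 1/3 stop darker. Offset with the aperture: f/16 → f/14.

f/14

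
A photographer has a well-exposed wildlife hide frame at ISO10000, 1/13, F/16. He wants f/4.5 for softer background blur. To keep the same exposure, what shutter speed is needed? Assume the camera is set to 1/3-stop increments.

Aperture: f/16 → f/14 → f/13 → f/11 → f/10 → f/9 → f/8 → f/7.1 → f/6.3 → f/5.6 → f/5 → f/4.5 — 3 2/3 stops wider (brighter).
Need 3 2/3 stops darker from the shutter speed: 1/13 → 1/15 → 1/20 → 1/25 → 1/30 → 1/40 → 1/50 → 1/60 → 1/80 → 1/100 → 1/125 → 1/160.

1/160s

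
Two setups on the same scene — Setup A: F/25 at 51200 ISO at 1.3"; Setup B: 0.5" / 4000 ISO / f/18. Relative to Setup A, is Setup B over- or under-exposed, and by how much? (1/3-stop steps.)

4 stops darker

Aperture: f/25 → f/22 → f/20 → f/18 — 1 stop opened up (brighter).
Shutter speed: 1.3 → 1 → 0.8 → 0.6 → 0.5 — 1 1/3 stops shorter (darker).
ISO: 51200 → 40000 → 32000 → 25600 → 20000 → 16000 → 12800 → 10000 → 8000 → 6400 → 5000 → 4000 — 3 2/3 stops dropped (darker).
Net: +1 −1 1/3 −3 2/3 = −4 stops.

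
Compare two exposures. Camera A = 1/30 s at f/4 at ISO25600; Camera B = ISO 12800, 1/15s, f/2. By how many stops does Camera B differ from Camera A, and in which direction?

Aperture: f/4 → f/2.8 → f/2 — 2 stops opened up (brighter).
Shutter speed: 1/30 → 1/15 — 1 stop longer (brighter).
ISO: 25600 → 12800 — 1 stop lower (darker).
Net: +2 +1 −1 = +2 stops.

2 stops brighter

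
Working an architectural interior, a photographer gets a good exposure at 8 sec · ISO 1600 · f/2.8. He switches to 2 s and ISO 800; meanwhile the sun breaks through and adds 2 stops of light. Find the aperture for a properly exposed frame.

Scene light: 2 stops brighter.
Shutter speed: 8 → 4 → 2 — 2 stops shorter (darker).
ISO: 1600 → 800 — 1 stop lower (darker).
Net so far: 1 stop darker. Aperture: f/2.8 → f/2.

f/2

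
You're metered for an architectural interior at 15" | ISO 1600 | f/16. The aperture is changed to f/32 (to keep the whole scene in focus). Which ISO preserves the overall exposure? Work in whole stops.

Aperture: f/16 → f/22 → f/32 — 2 stops stopped down (darker).
Need 2 stops brighter from the ISO: 1600 → 3200 → 6400.

ISO 6400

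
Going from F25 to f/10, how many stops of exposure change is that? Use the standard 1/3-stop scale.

2 2/3 stops

f/25 → f/22 → f/20 → f/18 → f/16 → f/14 → f/13 → f/11 → f/10 — count the steps: 8 third-stops = 2 2/3 stops.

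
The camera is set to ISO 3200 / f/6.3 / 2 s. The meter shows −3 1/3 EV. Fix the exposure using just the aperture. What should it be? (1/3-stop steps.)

f/2

Underexposed by 3 1/3 stops → need 3 1/3 stops brighter.
Aperture: f/6.3 → f/5.6 → f/5 → f/4.5 → f/4 → f/3.5 → f/3.2 → f/2.8 → f/2.5 → f/2.2 → f/2.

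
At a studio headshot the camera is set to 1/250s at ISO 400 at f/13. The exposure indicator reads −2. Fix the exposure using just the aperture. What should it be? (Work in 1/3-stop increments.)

f/6.3

Underexposed by 2 stops → need 2 stops brighter.
Aperture: f/13 → f/11 → f/10 → f/9 → f/8 → f/7.1 → f/6.3.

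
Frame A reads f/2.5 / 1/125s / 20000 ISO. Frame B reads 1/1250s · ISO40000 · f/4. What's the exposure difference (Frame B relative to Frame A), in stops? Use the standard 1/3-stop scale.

Aperture: f/2.5 → f/2.8 → f/3.2 → f/3.5 → f/4 — 1 1/3 stops stopped down (darker).
Shutter speed: 1/125 → 1/160 → 1/200 → 1/250 → 1/320 → 1/400 → 1/500 → 1/640 → 1/800 → 1/1000 → 1/1250 — 3 1/3 stops faster (darker).
ISO: 20000 → 25600 → 32000 → 40000 — 1 stop higher (brighter).
Net: −1 1/3 −3 1/3 +1 = −3 2/3 stops.

3 2/3 stops darker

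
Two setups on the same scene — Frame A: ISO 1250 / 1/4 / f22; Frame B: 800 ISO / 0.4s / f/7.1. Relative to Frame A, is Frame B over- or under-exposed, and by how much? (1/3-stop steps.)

Aperture: f/22 → f/20 → f/18 → f/16 → f/14 → f/13 → f/11 → f/10 → f/9 → f/8 → f/7.1 — 3 1/3 stops larger aperture (brighter).
Shutter speed: 1/4 → 0.3 → 0.4 — 2/3 stop longer (brighter).
ISO: 1250 → 1000 → 800 — 2/3 stop lower (darker).
Net: +3 1/3 +2/3 −2/3 = +3 1/3 stops.

3 1/3 stops brighter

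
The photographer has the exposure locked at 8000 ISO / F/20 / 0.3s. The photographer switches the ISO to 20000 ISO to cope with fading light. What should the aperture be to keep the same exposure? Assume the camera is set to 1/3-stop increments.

f/32

ISO: 8000 → 10000 → 12800 → 16000 → 20000 — 1 1/3 stops raised (brighter).
Need 1 1/3 stops darker from the aperture: f/20 → f/22 → f/25 → f/29 → f/32.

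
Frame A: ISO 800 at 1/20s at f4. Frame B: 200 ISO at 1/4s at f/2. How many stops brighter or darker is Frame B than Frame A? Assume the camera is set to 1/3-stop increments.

Aperture: f/4 → f/3.5 → f/3.2 → f/2.8 → f/2.5 → f/2.2 → f/2 — 2 stops larger aperture (brighter).
Shutter speed: 1/20 → 1/15 → 1/13 → 1/10 → 1/8 → 1/6 → 1/5 → 1/4 — 2 1/3 stops slower (brighter).
ISO: 800 → 640 → 500 → 400 → 320 → 250 → 200 — 2 stops lower (darker).
Net: +2 +2 1/3 −2 = +2 1/3 stops.

2 1/3 stops brighter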